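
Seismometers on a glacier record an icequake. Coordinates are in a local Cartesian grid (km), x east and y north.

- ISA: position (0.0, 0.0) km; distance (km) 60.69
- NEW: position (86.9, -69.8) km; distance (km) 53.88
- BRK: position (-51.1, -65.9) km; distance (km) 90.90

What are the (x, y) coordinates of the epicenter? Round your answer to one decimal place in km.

x ≈ 37.9 km, y ≈ -47.4 km

Circle about each station: x² + y² = 60.69²; (x − 86.9)² + (y + 69.8)² = 53.88²; (x + 51.1)² + (y + 65.9)² = 90.90².
Subtracting pairs of circle equations eliminates x²+y² and gives linear equations (the radical axes):
173.8 x − 139.6 y = 13203.87
-102.2 x − 131.8 y = 2374.49
Solving the 2×2 system: x ≈ 37.9, y ≈ -47.4 km.
Check against ISA (with the unrounded x, y): √(x²+y²) = 60.69 ≈ 60.69 km. ✓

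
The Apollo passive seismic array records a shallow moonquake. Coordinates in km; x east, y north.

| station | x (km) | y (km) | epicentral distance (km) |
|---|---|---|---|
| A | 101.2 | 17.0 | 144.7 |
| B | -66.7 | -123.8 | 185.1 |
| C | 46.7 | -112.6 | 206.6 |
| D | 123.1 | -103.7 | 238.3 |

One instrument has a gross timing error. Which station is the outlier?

B

Solve using three stations at a time. Using A, C, D (subtract circle equations pairwise → linear system) gives (x, y) ≈ (-29.3, 79.5).
Distances from that point to each station vs reported:
  A: calculated 144.7 vs reported 144.7 → residual 0.0 km
  B: calculated 206.7 vs reported 185.1 → residual 21.6 km
  C: calculated 206.6 vs reported 206.6 → residual 0.0 km
  D: calculated 238.3 vs reported 238.3 → residual 0.0 km
A, C, D are mutually consistent (residuals ≈ 0); B is off by 21.6 km.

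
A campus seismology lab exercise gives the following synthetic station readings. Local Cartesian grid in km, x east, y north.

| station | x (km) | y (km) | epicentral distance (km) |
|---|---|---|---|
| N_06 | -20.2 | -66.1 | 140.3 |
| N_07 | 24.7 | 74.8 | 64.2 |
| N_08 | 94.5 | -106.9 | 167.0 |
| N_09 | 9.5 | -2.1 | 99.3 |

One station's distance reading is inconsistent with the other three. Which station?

Solve using three stations at a time. Using N_07, N_08, N_09 (subtract circle equations pairwise → linear system) gives (x, y) ≈ (86.9, 59.9).
Distances from that point to each station vs reported:
  N_06: calculated 165.4 vs reported 140.3 → residual 25.1 km
  N_07: calculated 64.0 vs reported 64.2 → residual 0.2 km
  N_08: calculated 166.9 vs reported 167.0 → residual 0.1 km
  N_09: calculated 99.2 vs reported 99.3 → residual 0.1 km
N_07, N_08, N_09 are mutually consistent (residuals ≈ 0); N_06 is off by 25.1 km.

N_06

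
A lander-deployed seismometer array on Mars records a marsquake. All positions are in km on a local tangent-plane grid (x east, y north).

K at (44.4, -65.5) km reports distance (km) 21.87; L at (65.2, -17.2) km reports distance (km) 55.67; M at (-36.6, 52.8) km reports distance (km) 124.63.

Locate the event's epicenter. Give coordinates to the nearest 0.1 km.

24.9 km east, -55.6 km north

Circle about each station: (x − 44.4)² + (y + 65.5)² = 21.87²; (x − 65.2)² + (y + 17.2)² = 55.67²; (x + 36.6)² + (y − 52.8)² = 124.63².
Subtracting the K equation from the L and M equations removes the quadratic terms:
41.6 x + 96.6 y = -4335.58
-162.0 x + 236.6 y = -17188.55
Solving the 2×2 system: x ≈ 24.9, y ≈ -55.6 km.
Check against K (with the unrounded x, y): √((x − 44.4)²+(y + 65.5)²) = 21.87 ≈ 21.87 km. ✓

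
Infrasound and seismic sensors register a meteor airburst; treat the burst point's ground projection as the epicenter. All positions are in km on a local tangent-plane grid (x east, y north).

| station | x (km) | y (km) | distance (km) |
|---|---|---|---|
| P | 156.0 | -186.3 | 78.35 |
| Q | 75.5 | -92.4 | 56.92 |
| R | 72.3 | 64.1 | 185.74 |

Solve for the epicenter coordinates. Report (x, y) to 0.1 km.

Circle about each station: (x − 156.0)² + (y + 186.3)² = 78.35²; (x − 75.5)² + (y + 92.4)² = 56.92²; (x − 72.3)² + (y − 64.1)² = 185.74².
Subtracting the P equation from the Q and R equations removes the quadratic terms:
-161.0 x + 187.8 y = -41906.84
-167.4 x + 500.8 y = -78068.22
Solving the 2×2 system: x ≈ 128.6, y ≈ -112.9 km.

(128.6, -112.9)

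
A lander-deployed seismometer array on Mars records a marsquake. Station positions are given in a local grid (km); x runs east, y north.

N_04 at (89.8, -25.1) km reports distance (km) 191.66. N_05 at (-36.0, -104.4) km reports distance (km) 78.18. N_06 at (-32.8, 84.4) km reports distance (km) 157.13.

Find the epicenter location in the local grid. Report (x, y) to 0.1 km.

Circle about each station: (x − 89.8)² + (y + 25.1)² = 191.66²; (x + 36.0)² + (y + 104.4)² = 78.18²; (x + 32.8)² + (y − 84.4)² = 157.13².
Subtracting the N_04 equation from the N_05 and N_06 equations removes the quadratic terms:
-251.6 x − 158.6 y = 34122.75
-245.2 x + 219.0 y = 11548.87
Solving the 2×2 system: x ≈ -99.0, y ≈ -58.1 km.
Check against N_04 (with the unrounded x, y): √((x − 89.8)²+(y + 25.1)²) = 191.66 ≈ 191.66 km. ✓

x ≈ -99.0 km, y ≈ -58.1 km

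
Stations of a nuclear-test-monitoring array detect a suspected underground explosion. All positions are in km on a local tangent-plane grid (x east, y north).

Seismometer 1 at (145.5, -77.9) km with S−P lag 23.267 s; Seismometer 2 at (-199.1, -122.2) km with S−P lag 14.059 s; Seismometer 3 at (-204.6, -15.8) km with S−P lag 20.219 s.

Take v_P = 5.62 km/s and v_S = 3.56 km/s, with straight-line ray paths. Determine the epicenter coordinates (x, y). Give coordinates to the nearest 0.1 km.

Distance from S−P lag: d = Δt · v_P v_S / (v_P − v_S) = Δt · (5.62·3.56)/(5.62−3.56) ≈ 9.7122·Δt.
So d_Seismometer 1 = 225.97, d_Seismometer 2 = 136.54, d_Seismometer 3 = 196.37 km.
Circle about each station: (x − 145.5)² + (y + 77.9)² = 225.97²; (x + 199.1)² + (y + 122.2)² = 136.54²; (x + 204.6)² + (y + 15.8)² = 196.37².
Subtracting the Seismometer 1 equation from the Seismometer 2 and Seismometer 3 equations removes the quadratic terms:
-689.2 x − 88.6 y = 59754.26
-700.2 x + 124.2 y = 27373.40
Solving the 2×2 system: x ≈ -66.7, y ≈ -155.6 km.

x ≈ -66.7 km, y ≈ -155.6 km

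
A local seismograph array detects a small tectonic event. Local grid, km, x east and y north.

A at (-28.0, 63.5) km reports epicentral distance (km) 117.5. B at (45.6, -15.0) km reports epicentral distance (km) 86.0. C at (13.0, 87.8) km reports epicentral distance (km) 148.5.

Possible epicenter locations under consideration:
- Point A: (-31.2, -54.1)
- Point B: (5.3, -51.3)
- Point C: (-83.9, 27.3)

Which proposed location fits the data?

Point A

For each candidate, compare |candidate − station| to the reported distance:
Point A: residuals A 0.1, B 0.2, C 0.1 → max 0.2 km
Point B: residuals A 2.0, B 31.8, C 9.2 → max 31.8 km
Point C: residuals A 50.9, B 50.2, C 34.3 → max 50.9 km
Only Point A has all residuals ≈ 0.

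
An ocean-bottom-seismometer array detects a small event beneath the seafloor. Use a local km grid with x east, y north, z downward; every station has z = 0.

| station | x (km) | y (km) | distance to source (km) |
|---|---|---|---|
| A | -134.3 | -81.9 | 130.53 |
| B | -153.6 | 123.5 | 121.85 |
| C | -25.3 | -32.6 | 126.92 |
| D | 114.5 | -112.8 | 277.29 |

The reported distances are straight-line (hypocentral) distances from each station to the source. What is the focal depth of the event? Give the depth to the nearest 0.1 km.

z ≈ 66.1 km

Each station gives a sphere (x−x_i)² + (y−y_i)² + z² = d_i² (stations at z=0).
Subtracting the A sphere from B and C: z² cancels, leaving linear equations in x and y:
-38.6 x + 410.8 y = 16291.77
218.0 x + 98.6 y = -22111.86
Solving: x ≈ -114.502, y ≈ 28.900 km (keep extra digits for the depth step; rounded: -114.5, 28.9).
Then from the A sphere: z² = 130.53² − (x + 134.3)² − (y + 81.9)² with x = -114.502, y = 28.900, so z ≈ 66.102 ≈ 66.1 km.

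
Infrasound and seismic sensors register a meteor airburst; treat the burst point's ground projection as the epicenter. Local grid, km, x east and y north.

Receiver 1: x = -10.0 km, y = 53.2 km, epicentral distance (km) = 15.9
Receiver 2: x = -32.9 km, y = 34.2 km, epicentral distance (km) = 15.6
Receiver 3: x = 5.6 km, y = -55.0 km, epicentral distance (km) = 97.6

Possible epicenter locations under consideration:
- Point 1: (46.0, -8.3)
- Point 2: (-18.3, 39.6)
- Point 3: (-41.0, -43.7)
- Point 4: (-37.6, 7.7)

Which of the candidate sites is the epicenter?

For each candidate, compare |candidate − station| to the reported distance:
Point 1: residuals Receiver 1 67.3, Receiver 2 74.0, Receiver 3 35.9 → max 74.0 km
Point 2: residuals Receiver 1 0.0, Receiver 2 0.0, Receiver 3 0.0 → max 0.0 km
Point 3: residuals Receiver 1 85.8, Receiver 2 62.7, Receiver 3 49.6 → max 85.8 km
Point 4: residuals Receiver 1 37.3, Receiver 2 11.3, Receiver 3 21.5 → max 37.3 km
Only Point 2 has all residuals ≈ 0.

Point 2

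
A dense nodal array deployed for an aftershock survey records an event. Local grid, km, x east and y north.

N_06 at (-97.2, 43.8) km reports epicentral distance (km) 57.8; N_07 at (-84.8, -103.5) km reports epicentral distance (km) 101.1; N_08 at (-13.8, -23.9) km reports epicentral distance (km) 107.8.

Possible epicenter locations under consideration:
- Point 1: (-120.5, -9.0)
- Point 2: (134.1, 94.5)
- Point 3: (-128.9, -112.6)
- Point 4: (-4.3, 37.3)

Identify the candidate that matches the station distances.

For each candidate, compare |candidate − station| to the reported distance:
Point 1: residuals N_06 0.1, N_07 0.1, N_08 0.1 → max 0.1 km
Point 2: residuals N_06 179.0, N_07 194.1, N_08 81.7 → max 194.1 km
Point 3: residuals N_06 101.8, N_07 56.1, N_08 37.5 → max 101.8 km
Point 4: residuals N_06 35.3, N_07 61.1, N_08 45.9 → max 61.1 km
Only Point 1 has all residuals ≈ 0.

Point 1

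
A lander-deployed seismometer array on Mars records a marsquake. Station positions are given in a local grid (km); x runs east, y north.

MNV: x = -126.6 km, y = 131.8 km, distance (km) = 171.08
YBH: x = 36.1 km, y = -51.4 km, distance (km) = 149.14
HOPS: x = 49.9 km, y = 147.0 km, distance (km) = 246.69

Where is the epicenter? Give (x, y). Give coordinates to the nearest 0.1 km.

-112.5 km east, -38.7 km north

Circle about each station: (x + 126.6)² + (y − 131.8)² = 171.08²; (x − 36.1)² + (y + 51.4)² = 149.14²; (x − 49.9)² + (y − 147.0)² = 246.69².
Subtracting the MNV equation from the YBH and HOPS equations removes the quadratic terms:
325.4 x − 366.4 y = -22428.00
353.0 x + 30.4 y = -40887.38
Solving the 2×2 system: x ≈ -112.5, y ≈ -38.7 km.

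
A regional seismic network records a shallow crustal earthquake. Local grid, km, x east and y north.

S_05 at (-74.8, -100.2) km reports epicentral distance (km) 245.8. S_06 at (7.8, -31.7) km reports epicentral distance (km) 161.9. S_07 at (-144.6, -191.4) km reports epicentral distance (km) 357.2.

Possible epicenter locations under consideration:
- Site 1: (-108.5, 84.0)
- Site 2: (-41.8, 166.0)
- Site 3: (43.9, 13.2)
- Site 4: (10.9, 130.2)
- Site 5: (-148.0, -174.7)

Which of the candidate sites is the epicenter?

Site 4

For each candidate, compare |candidate − station| to the reported distance:
Site 1: residuals S_05 58.5, S_06 2.1, S_07 79.4 → max 79.4 km
Site 2: residuals S_05 22.4, S_06 41.9, S_07 14.7 → max 41.9 km
Site 3: residuals S_05 81.6, S_06 104.3, S_07 79.0 → max 104.3 km
Site 4: residuals S_05 0.0, S_06 0.0, S_07 0.0 → max 0.0 km
Site 5: residuals S_05 141.4, S_06 49.6, S_07 340.2 → max 340.2 km
Only Site 4 has all residuals ≈ 0.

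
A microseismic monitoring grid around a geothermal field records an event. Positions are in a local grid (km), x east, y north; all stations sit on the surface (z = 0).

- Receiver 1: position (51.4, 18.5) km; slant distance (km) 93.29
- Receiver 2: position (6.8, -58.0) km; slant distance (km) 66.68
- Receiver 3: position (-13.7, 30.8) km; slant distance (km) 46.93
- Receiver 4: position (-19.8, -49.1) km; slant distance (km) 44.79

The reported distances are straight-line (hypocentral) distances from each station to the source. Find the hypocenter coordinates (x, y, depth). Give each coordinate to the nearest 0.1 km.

(-37.4, -8.8, 8.5)

Each station gives a sphere (x−x_i)² + (y−y_i)² + z² = d_i² (stations at z=0).
Subtracting the Receiver 1 sphere from Receiver 2 and Receiver 3: z² cancels, leaving linear equations in x and y:
-89.2 x − 153.0 y = 4682.83
-130.2 x + 24.6 y = 4652.72
Solving: x ≈ -37.398, y ≈ -8.803 km (keep extra digits for the depth step; rounded: -37.4, -8.8).
Then from the Receiver 1 sphere: z² = 93.29² − (x − 51.4)² − (y − 18.5)² with x = -37.398, y = -8.803, so z ≈ 8.514 ≈ 8.5 km.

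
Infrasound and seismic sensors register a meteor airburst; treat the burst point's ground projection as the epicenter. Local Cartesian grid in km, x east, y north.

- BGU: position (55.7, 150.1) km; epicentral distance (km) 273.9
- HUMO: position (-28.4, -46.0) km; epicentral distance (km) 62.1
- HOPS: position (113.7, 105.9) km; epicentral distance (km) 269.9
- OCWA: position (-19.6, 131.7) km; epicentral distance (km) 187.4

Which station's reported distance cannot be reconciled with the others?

Solve using three stations at a time. Using BGU, HUMO, HOPS (subtract circle equations pairwise → linear system) gives (x, y) ≈ (-66.5, -95.0).
Distances from that point to each station vs reported:
  BGU: calculated 273.9 vs reported 273.9 → residual 0.0 km
  HUMO: calculated 62.1 vs reported 62.1 → residual 0.0 km
  HOPS: calculated 269.9 vs reported 269.9 → residual 0.0 km
  OCWA: calculated 231.5 vs reported 187.4 → residual 44.1 km
BGU, HUMO, HOPS are mutually consistent (residuals ≈ 0); OCWA is off by 44.1 km.

OCWA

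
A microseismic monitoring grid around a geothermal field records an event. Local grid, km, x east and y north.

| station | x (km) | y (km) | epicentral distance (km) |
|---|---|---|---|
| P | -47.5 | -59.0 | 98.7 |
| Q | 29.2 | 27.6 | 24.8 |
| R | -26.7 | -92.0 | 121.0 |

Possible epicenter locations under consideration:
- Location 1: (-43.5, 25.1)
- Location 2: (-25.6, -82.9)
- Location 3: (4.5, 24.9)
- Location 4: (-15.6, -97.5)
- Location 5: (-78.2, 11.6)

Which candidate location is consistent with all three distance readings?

Location 3

For each candidate, compare |candidate − station| to the reported distance:
Location 1: residuals P 14.5, Q 47.9, R 2.7 → max 47.9 km
Location 2: residuals P 66.3, Q 98.5, R 111.8 → max 111.8 km
Location 3: residuals P 0.0, Q 0.0, R 0.0 → max 0.0 km
Location 4: residuals P 48.7, Q 108.1, R 108.6 → max 108.6 km
Location 5: residuals P 21.7, Q 83.8, R 5.3 → max 83.8 km
Only Location 3 has all residuals ≈ 0.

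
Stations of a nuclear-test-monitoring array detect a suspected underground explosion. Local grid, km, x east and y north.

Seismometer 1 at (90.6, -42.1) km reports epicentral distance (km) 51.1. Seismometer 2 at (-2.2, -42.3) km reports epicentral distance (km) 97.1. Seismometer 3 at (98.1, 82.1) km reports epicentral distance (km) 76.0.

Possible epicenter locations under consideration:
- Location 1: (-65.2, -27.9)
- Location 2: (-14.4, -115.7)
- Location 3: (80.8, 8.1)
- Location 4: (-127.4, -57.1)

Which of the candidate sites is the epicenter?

Location 3

For each candidate, compare |candidate − station| to the reported distance:
Location 1: residuals Seismometer 1 105.3, Seismometer 2 32.5, Seismometer 3 120.9 → max 120.9 km
Location 2: residuals Seismometer 1 77.1, Seismometer 2 22.7, Seismometer 3 151.6 → max 151.6 km
Location 3: residuals Seismometer 1 0.0, Seismometer 2 0.0, Seismometer 3 0.0 → max 0.0 km
Location 4: residuals Seismometer 1 167.4, Seismometer 2 29.0, Seismometer 3 189.0 → max 189.0 km
Only Location 3 has all residuals ≈ 0.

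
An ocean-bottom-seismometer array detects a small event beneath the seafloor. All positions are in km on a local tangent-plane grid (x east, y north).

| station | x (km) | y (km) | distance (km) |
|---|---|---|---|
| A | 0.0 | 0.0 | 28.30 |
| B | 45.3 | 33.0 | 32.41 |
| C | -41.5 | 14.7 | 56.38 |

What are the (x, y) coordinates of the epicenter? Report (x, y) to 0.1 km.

Circle about each station: x² + y² = 28.30²; (x − 45.3)² + (y − 33.0)² = 32.41²; (x + 41.5)² + (y − 14.7)² = 56.38².
Subtracting the A equation from the B and C equations removes the quadratic terms:
90.6 x + 66.0 y = 2891.57
-83.0 x + 29.4 y = -439.47
Solving the 2×2 system: x ≈ 14.0, y ≈ 24.6 km.
Check against A (with the unrounded x, y): √(x²+y²) = 28.30 ≈ 28.30 km. ✓

x ≈ 14.0 km, y ≈ 24.6 km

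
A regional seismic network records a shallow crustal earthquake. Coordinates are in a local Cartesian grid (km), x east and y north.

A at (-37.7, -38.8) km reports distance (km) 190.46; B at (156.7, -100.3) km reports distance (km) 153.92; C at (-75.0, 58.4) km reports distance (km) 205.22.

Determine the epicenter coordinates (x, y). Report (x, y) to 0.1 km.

Circle about each station: (x + 37.7)² + (y + 38.8)² = 190.46²; (x − 156.7)² + (y + 100.3)² = 153.92²; (x + 75.0)² + (y − 58.4)² = 205.22².
Subtracting the A equation from the B and C equations removes the quadratic terms:
388.8 x − 123.0 y = 44271.90
-74.6 x + 194.4 y = 268.59
Solving the 2×2 system: x ≈ 130.1, y ≈ 51.3 km.

x ≈ 130.1 km, y ≈ 51.3 km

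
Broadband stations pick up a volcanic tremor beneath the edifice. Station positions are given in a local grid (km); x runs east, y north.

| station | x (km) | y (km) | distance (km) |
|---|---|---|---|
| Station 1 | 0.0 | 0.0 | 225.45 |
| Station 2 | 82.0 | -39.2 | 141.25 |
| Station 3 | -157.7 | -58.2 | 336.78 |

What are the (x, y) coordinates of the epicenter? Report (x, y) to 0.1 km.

(165.4, -153.2)

Circle about each station: x² + y² = 225.45²; (x − 82.0)² + (y + 39.2)² = 141.25²; (x + 157.7)² + (y + 58.2)² = 336.78².
Subtracting pairs of circle equations eliminates x²+y² and gives linear equations (the radical axes):
164.0 x − 78.4 y = 39136.78
-315.4 x − 116.4 y = -34336.54
Solving the 2×2 system: x ≈ 165.4, y ≈ -153.2 km.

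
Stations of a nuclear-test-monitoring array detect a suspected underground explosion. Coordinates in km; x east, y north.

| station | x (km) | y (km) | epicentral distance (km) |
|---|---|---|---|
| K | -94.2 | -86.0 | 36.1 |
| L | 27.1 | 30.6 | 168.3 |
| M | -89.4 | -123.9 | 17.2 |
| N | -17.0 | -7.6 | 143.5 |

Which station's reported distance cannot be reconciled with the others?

Solve using three stations at a time. Using K, M, N (subtract circle equations pairwise → linear system) gives (x, y) ≈ (-106.1, -120.1).
Distances from that point to each station vs reported:
  K: calculated 36.1 vs reported 36.1 → residual 0.0 km
  L: calculated 201.1 vs reported 168.3 → residual 32.8 km
  M: calculated 17.2 vs reported 17.2 → residual 0.0 km
  N: calculated 143.5 vs reported 143.5 → residual 0.0 km
K, M, N are mutually consistent (residuals ≈ 0); L is off by 32.8 km.

L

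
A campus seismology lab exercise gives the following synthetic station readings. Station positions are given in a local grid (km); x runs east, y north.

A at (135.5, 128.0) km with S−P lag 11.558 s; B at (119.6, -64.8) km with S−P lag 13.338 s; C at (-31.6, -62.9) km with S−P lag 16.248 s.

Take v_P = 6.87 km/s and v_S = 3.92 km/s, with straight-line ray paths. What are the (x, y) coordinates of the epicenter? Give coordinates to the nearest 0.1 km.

Distance from S−P lag: d = Δt · v_P v_S / (v_P − v_S) = Δt · (6.87·3.92)/(6.87−3.92) ≈ 9.1289·Δt.
So d_A = 105.51, d_B = 121.76, d_C = 148.33 km.
Circle about each station: (x − 135.5)² + (y − 128.0)² = 105.51²; (x − 119.6)² + (y + 64.8)² = 121.76²; (x + 31.6)² + (y + 62.9)² = 148.33².
Subtracting the A equation from the B and C equations removes the quadratic terms:
-31.8 x − 385.6 y = -19934.19
-334.2 x − 381.8 y = -40658.71
Solving the 2×2 system: x ≈ 69.1, y ≈ 46.0 km.

x ≈ 69.1 km, y ≈ 46.0 km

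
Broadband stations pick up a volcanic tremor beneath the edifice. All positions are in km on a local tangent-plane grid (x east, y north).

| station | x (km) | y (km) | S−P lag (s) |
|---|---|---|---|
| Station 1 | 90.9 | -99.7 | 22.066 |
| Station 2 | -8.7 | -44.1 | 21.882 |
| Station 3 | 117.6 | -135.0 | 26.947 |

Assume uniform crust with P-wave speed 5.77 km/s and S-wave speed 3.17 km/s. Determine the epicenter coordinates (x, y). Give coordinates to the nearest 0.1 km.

Distance from S−P lag: d = Δt · v_P v_S / (v_P − v_S) = Δt · (5.77·3.17)/(5.77−3.17) ≈ 7.0350·Δt.
So d_Station 1 = 155.23, d_Station 2 = 153.94, d_Station 3 = 189.57 km.
Circle about each station: (x − 90.9)² + (y + 99.7)² = 155.23²; (x + 8.7)² + (y + 44.1)² = 153.94²; (x − 117.6)² + (y + 135.0)² = 189.57².
Subtracting the Station 1 equation from the Station 2 and Station 3 equations removes the quadratic terms:
-199.2 x + 111.2 y = -15783.57
53.4 x − 70.6 y = 2011.43
Solving the 2×2 system: x ≈ 109.6, y ≈ 54.4 km.

109.6 km east, 54.4 km north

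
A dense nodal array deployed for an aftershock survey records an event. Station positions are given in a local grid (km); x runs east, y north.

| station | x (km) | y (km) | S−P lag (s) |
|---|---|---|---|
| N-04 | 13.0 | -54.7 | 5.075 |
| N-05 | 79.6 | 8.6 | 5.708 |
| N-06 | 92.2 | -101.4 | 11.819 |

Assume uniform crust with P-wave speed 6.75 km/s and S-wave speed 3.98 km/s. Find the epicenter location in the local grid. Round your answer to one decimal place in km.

26.6 km east, -7.4 km north

Distance from S−P lag: d = Δt · v_P v_S / (v_P − v_S) = Δt · (6.75·3.98)/(6.75−3.98) ≈ 9.6986·Δt.
So d_N-04 = 49.22, d_N-05 = 55.36, d_N-06 = 114.63 km.
Circle about each station: (x − 13.0)² + (y + 54.7)² = 49.22²; (x − 79.6)² + (y − 8.6)² = 55.36²; (x − 92.2)² + (y + 101.4)² = 114.63².
Subtracting the N-04 equation from the N-05 and N-06 equations removes the quadratic terms:
133.2 x + 126.6 y = 2606.91
158.4 x − 93.4 y = 4904.28
Solving the 2×2 system: x ≈ 26.6, y ≈ -7.4 km.
Check against N-04 (with the unrounded x, y): √((x − 13.0)²+(y + 54.7)²) = 49.22 ≈ 49.22 km. ✓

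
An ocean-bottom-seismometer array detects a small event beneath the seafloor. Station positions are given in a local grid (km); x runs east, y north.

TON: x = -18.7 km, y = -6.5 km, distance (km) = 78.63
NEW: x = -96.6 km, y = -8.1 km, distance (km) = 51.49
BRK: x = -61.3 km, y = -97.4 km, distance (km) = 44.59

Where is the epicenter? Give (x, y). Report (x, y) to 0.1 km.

-79.3 km east, -56.6 km north

Circle about each station: (x + 18.7)² + (y + 6.5)² = 78.63²; (x + 96.6)² + (y + 8.1)² = 51.49²; (x + 61.3)² + (y + 97.4)² = 44.59².
Subtracting pairs of circle equations eliminates x²+y² and gives linear equations (the radical axes):
-155.8 x − 3.2 y = 12536.69
-85.2 x − 181.8 y = 17046.92
Solving the 2×2 system: x ≈ -79.3, y ≈ -56.6 km.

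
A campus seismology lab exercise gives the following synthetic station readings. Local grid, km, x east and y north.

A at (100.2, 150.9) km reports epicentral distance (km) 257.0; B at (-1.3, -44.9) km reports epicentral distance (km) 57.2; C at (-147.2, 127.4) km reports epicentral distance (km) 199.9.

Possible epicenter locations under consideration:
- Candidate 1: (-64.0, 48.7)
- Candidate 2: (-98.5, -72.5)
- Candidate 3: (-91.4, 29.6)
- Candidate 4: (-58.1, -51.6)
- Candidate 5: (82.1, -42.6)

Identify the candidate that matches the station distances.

Candidate 4

For each candidate, compare |candidate − station| to the reported distance:
Candidate 1: residuals A 63.6, B 55.5, C 85.4 → max 85.4 km
Candidate 2: residuals A 42.0, B 43.8, C 5.8 → max 43.8 km
Candidate 3: residuals A 30.2, B 59.7, C 87.3 → max 87.3 km
Candidate 4: residuals A 0.0, B 0.0, C 0.0 → max 0.0 km
Candidate 5: residuals A 62.7, B 26.2, C 85.5 → max 85.5 km
Only Candidate 4 has all residuals ≈ 0.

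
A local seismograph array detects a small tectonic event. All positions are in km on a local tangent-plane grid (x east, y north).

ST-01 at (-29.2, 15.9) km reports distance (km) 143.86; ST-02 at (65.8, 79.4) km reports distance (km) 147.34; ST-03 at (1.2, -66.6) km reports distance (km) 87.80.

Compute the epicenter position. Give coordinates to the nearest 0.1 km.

89.0 km east, -66.1 km north

Circle about each station: (x + 29.2)² + (y − 15.9)² = 143.86²; (x − 65.8)² + (y − 79.4)² = 147.34²; (x − 1.2)² + (y + 66.6)² = 87.80².
Subtracting pairs of circle equations eliminates x²+y² and gives linear equations (the radical axes):
190.0 x + 127.0 y = 8515.17
60.8 x − 165.0 y = 16318.41
Solving the 2×2 system: x ≈ 89.0, y ≈ -66.1 km.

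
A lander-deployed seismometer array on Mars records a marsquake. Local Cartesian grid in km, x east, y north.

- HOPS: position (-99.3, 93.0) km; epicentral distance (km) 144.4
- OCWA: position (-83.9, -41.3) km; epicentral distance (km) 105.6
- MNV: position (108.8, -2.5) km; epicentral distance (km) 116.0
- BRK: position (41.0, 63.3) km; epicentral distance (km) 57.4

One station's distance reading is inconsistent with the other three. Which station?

Solve using three stations at a time. Using OCWA, MNV, BRK (subtract circle equations pairwise → linear system) gives (x, y) ≈ (-3.4, 27.0).
Distances from that point to each station vs reported:
  HOPS: calculated 116.5 vs reported 144.4 → residual 27.9 km
  OCWA: calculated 105.6 vs reported 105.6 → residual 0.0 km
  MNV: calculated 116.0 vs reported 116.0 → residual 0.0 km
  BRK: calculated 57.3 vs reported 57.4 → residual 0.1 km
OCWA, MNV, BRK are mutually consistent (residuals ≈ 0); HOPS is off by 27.9 km.

HOPS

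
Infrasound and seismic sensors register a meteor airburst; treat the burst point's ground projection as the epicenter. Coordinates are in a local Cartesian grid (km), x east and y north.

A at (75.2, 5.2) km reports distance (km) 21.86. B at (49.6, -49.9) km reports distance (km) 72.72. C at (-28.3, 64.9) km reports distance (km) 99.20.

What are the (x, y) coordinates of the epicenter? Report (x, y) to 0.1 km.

x ≈ 61.1 km, y ≈ 21.9 km

Circle about each station: (x − 75.2)² + (y − 5.2)² = 21.86²; (x − 49.6)² + (y + 49.9)² = 72.72²; (x + 28.3)² + (y − 64.9)² = 99.20².
Subtracting the A equation from the B and C equations removes the quadratic terms:
-51.2 x − 110.2 y = -5542.25
-207.0 x + 119.4 y = -10031.96
Solving the 2×2 system: x ≈ 61.1, y ≈ 21.9 km.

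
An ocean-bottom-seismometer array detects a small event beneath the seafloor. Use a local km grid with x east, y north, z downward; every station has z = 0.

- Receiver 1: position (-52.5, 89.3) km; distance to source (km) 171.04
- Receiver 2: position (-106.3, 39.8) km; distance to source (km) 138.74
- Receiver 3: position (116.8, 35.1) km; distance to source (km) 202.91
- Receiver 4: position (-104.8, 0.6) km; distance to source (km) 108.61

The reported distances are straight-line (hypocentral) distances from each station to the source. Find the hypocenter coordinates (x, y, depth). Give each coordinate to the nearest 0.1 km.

Each station gives a sphere (x−x_i)² + (y−y_i)² + z² = d_i² (stations at z=0).
Subtracting the Receiver 1 sphere from Receiver 2 and Receiver 3: z² cancels, leaving linear equations in x and y:
-107.6 x − 99.0 y = 12158.88
338.6 x − 108.4 y = -7774.28
Solving: x ≈ -46.203, y ≈ -72.601 km (keep extra digits for the depth step; rounded: -46.2, -72.6).
Then from the Receiver 1 sphere: z² = 171.04² − (x + 52.5)² − (y − 89.3)² with x = -46.203, y = -72.601, so z ≈ 54.801 ≈ 54.8 km.
Check against Receiver 4 (with the unrounded solution): distance 108.61 ≈ 108.61 km. ✓

(-46.2, -72.6, 54.8)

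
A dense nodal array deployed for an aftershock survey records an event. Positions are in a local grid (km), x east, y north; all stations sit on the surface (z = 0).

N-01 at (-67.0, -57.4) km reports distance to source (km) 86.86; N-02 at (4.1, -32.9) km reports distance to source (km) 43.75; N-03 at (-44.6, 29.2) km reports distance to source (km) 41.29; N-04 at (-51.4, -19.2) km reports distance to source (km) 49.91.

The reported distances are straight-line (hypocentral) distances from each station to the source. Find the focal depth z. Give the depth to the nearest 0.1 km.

z ≈ 7.5 km

Each station gives a sphere (x−x_i)² + (y−y_i)² + z² = d_i² (stations at z=0).
Subtracting the N-01 sphere from N-02 and N-03: z² cancels, leaving linear equations in x and y:
142.2 x + 49.0 y = -1053.94
44.8 x + 173.2 y = 897.84
Solving: x ≈ -10.098, y ≈ 7.796 km (keep extra digits for the depth step; rounded: -10.1, 7.8).
Then from the N-01 sphere: z² = 86.86² − (x + 67.0)² − (y + 57.4)² with x = -10.098, y = 7.796, so z ≈ 7.504 ≈ 7.5 km.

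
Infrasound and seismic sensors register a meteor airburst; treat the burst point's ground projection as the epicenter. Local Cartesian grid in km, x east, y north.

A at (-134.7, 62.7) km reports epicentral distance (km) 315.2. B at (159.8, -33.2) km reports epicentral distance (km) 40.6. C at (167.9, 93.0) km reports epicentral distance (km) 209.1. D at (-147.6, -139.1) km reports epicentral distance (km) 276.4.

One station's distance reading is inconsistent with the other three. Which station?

Solve using three stations at a time. Using A, C, D (subtract circle equations pairwise → linear system) gives (x, y) ≈ (127.6, -112.3).
Distances from that point to each station vs reported:
  A: calculated 315.3 vs reported 315.2 → residual 0.1 km
  B: calculated 85.4 vs reported 40.6 → residual 44.8 km
  C: calculated 209.2 vs reported 209.1 → residual 0.1 km
  D: calculated 276.5 vs reported 276.4 → residual 0.1 km
A, C, D are mutually consistent (residuals ≈ 0); B is off by 44.8 km.

B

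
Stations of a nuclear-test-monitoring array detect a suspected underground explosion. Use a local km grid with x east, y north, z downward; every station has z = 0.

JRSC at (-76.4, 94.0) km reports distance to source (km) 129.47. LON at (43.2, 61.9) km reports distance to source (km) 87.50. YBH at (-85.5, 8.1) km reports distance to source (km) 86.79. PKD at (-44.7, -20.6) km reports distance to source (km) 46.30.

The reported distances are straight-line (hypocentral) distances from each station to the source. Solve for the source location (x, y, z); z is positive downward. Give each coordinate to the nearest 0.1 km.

x ≈ -2.4 km, y ≈ -11.0 km, depth ≈ 16.2 km

Each station gives a sphere (x−x_i)² + (y−y_i)² + z² = d_i² (stations at z=0).
Subtracting the JRSC sphere from LON and YBH: z² cancels, leaving linear equations in x and y:
239.2 x − 64.2 y = 131.12
-18.2 x − 171.8 y = 1932.88
Solving: x ≈ -2.403, y ≈ -10.996 km (keep extra digits for the depth step; rounded: -2.4, -11.0).
Then from the JRSC sphere: z² = 129.47² − (x + 76.4)² − (y − 94.0)² with x = -2.403, y = -10.996, so z ≈ 16.210 ≈ 16.2 km.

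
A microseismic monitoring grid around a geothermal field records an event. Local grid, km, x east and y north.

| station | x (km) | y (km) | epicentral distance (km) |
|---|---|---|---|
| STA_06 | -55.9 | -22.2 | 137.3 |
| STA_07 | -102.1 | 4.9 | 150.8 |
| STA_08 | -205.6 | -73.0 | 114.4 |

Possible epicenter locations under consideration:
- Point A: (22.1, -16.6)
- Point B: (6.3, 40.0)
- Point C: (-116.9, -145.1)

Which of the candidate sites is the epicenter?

Point C

For each candidate, compare |candidate − station| to the reported distance:
Point A: residuals STA_06 59.1, STA_07 24.8, STA_08 120.2 → max 120.2 km
Point B: residuals STA_06 49.3, STA_07 36.9, STA_08 125.7 → max 125.7 km
Point C: residuals STA_06 0.1, STA_07 0.1, STA_08 0.1 → max 0.1 km
Only Point C has all residuals ≈ 0.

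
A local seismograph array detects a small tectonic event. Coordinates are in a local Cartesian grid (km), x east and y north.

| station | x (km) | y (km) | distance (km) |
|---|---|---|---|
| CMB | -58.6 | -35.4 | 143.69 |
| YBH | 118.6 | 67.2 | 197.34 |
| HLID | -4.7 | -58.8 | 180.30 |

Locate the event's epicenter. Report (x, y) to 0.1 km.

x ≈ -74.6 km, y ≈ 107.4 km

Circle about each station: (x + 58.6)² + (y + 35.4)² = 143.69²; (x − 118.6)² + (y − 67.2)² = 197.34²; (x + 4.7)² + (y + 58.8)² = 180.30².
Subtracting the CMB equation from the YBH and HLID equations removes the quadratic terms:
354.4 x + 205.2 y = -4401.58
107.8 x − 46.8 y = -13068.86
Solving the 2×2 system: x ≈ -74.6, y ≈ 107.4 km.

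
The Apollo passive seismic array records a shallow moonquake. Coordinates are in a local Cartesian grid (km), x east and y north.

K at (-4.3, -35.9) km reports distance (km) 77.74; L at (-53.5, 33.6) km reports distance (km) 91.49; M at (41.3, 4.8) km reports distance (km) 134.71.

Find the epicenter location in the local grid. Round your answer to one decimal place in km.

Circle about each station: (x + 4.3)² + (y + 35.9)² = 77.74²; (x + 53.5)² + (y − 33.6)² = 91.49²; (x − 41.3)² + (y − 4.8)² = 134.71².
Subtracting the K equation from the L and M equations removes the quadratic terms:
-98.4 x + 139.0 y = 357.00
91.2 x + 81.4 y = -11681.85
Solving the 2×2 system: x ≈ -79.9, y ≈ -54.0 km.
Check against K (with the unrounded x, y): √((x + 4.3)²+(y + 35.9)²) = 77.73 ≈ 77.74 km. ✓

(-79.9, -54.0)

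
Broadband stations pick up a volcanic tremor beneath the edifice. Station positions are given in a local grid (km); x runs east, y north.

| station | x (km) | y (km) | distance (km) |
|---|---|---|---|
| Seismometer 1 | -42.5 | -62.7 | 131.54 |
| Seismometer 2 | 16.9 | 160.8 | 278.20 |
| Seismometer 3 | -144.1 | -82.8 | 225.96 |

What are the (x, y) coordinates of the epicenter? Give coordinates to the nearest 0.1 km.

Circle about each station: (x + 42.5)² + (y + 62.7)² = 131.54²; (x − 16.9)² + (y − 160.8)² = 278.20²; (x + 144.1)² + (y + 82.8)² = 225.96².
Subtracting pairs of circle equations eliminates x²+y² and gives linear equations (the radical axes):
118.8 x + 447.0 y = -39687.76
-203.2 x − 40.2 y = -11872.04
Solving the 2×2 system: x ≈ 80.2, y ≈ -110.1 km.

80.2 km east, -110.1 km north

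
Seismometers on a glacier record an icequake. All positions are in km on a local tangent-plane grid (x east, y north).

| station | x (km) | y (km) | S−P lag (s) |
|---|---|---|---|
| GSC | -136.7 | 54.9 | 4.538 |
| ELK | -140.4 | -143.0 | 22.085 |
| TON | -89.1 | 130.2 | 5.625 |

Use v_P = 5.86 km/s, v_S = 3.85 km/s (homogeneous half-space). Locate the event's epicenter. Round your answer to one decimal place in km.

Distance from S−P lag: d = Δt · v_P v_S / (v_P − v_S) = Δt · (5.86·3.85)/(5.86−3.85) ≈ 11.2244·Δt.
So d_GSC = 50.94, d_ELK = 247.89, d_TON = 63.14 km.
Circle about each station: (x + 136.7)² + (y − 54.9)² = 50.94²; (x + 140.4)² + (y + 143.0)² = 247.89²; (x + 89.1)² + (y − 130.2)² = 63.14².
Subtracting pairs of circle equations eliminates x²+y² and gives linear equations (the radical axes):
-7.4 x − 395.8 y = -40394.31
95.2 x + 150.6 y = 1798.17
Solving the 2×2 system: x ≈ -146.9, y ≈ 104.8 km.

x ≈ -146.9 km, y ≈ 104.8 km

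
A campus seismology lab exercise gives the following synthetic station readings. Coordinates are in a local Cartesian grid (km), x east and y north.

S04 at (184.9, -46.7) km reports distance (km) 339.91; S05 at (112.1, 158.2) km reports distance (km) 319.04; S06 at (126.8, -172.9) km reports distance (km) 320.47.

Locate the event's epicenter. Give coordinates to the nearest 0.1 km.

(-153.8, -18.1)

Circle about each station: (x − 184.9)² + (y + 46.7)² = 339.91²; (x − 112.1)² + (y − 158.2)² = 319.04²; (x − 126.8)² + (y + 172.9)² = 320.47².
Subtracting pairs of circle equations eliminates x²+y² and gives linear equations (the radical axes):
-145.6 x + 409.8 y = 14977.04
-116.2 x − 252.4 y = 22441.54
Solving the 2×2 system: x ≈ -153.8, y ≈ -18.1 km.
Check against S04 (with the unrounded x, y): √((x − 184.9)²+(y + 46.7)²) = 339.92 ≈ 339.91 km. ✓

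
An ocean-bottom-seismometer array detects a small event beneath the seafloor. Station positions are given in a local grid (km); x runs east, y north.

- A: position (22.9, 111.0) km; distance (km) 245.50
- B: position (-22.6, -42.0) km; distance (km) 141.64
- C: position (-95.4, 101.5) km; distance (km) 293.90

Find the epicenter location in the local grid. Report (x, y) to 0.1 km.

92.6 km east, -124.4 km north

Circle about each station: (x − 22.9)² + (y − 111.0)² = 245.50²; (x + 22.6)² + (y + 42.0)² = 141.64²; (x + 95.4)² + (y − 101.5)² = 293.90².
Subtracting the A equation from the B and C equations removes the quadratic terms:
-91.0 x − 306.0 y = 29637.71
-236.6 x − 19.0 y = -19548.96
Solving the 2×2 system: x ≈ 92.6, y ≈ -124.4 km.
Check against A (with the unrounded x, y): √((x − 22.9)²+(y − 111.0)²) = 245.50 ≈ 245.50 km. ✓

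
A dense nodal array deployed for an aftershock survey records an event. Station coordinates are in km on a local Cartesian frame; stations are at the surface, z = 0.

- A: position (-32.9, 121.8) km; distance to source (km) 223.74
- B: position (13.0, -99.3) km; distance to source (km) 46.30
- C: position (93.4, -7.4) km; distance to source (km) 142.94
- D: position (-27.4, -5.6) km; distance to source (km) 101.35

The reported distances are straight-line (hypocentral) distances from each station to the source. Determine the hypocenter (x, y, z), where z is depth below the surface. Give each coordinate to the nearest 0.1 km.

x ≈ -10.4 km, y ≈ -97.2 km, depth ≈ 39.9 km

Each station gives a sphere (x−x_i)² + (y−y_i)² + z² = d_i² (stations at z=0).
Subtracting the A sphere from B and C: z² cancels, leaving linear equations in x and y:
91.8 x − 442.2 y = 42027.74
252.6 x − 258.4 y = 22488.41
Solving: x ≈ -10.407, y ≈ -97.203 km (keep extra digits for the depth step; rounded: -10.4, -97.2).
Then from the A sphere: z² = 223.74² − (x + 32.9)² − (y − 121.8)² with x = -10.407, y = -97.203, so z ≈ 39.892 ≈ 39.9 km.
Check against D (with the unrounded solution): distance 101.35 ≈ 101.35 km. ✓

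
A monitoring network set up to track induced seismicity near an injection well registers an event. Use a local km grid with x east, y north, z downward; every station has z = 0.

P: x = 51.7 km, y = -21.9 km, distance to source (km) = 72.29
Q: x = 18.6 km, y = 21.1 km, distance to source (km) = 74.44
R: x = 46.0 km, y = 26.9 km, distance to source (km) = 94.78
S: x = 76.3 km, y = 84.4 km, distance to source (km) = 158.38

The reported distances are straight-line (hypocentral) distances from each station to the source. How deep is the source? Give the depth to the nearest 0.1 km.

Each station gives a sphere (x−x_i)² + (y−y_i)² + z² = d_i² (stations at z=0).
Subtracting the P sphere from Q and R: z² cancels, leaving linear equations in x and y:
-66.2 x + 86.0 y = -2676.80
-11.4 x + 97.6 y = -4070.29
Solving: x ≈ -16.200, y ≈ -43.596 km (keep extra digits for the depth step; rounded: -16.2, -43.6).
Then from the P sphere: z² = 72.29² − (x − 51.7)² − (y + 21.9)² with x = -16.200, y = -43.596, so z ≈ 12.030 ≈ 12.0 km.

z ≈ 12.0 km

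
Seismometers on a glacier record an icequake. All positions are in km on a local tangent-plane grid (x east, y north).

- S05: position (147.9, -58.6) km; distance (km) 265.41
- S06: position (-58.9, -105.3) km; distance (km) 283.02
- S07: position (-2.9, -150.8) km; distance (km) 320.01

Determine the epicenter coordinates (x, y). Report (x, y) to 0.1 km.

x ≈ 11.2 km, y ≈ 168.9 km

Circle about each station: (x − 147.9)² + (y + 58.6)² = 265.41²; (x + 58.9)² + (y + 105.3)² = 283.02²; (x + 2.9)² + (y + 150.8)² = 320.01².
Subtracting the S05 equation from the S06 and S07 equations removes the quadratic terms:
-413.6 x − 93.4 y = -20408.92
-301.6 x − 184.4 y = -34523.25
Solving the 2×2 system: x ≈ 11.2, y ≈ 168.9 km.
Check against S05 (with the unrounded x, y): √((x − 147.9)²+(y + 58.6)²) = 265.40 ≈ 265.41 km. ✓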